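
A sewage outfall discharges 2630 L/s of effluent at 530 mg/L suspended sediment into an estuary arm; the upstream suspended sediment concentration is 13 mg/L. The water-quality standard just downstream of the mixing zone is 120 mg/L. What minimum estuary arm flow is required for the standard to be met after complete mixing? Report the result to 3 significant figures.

10100 L/s

Set C_mix = 120: (Q·13.00 + 2630·530.0) / (Q + 2630) = 120
→ Q = 2630·(530.0 − 120)/(120 − 13.00) = 10080 L/s.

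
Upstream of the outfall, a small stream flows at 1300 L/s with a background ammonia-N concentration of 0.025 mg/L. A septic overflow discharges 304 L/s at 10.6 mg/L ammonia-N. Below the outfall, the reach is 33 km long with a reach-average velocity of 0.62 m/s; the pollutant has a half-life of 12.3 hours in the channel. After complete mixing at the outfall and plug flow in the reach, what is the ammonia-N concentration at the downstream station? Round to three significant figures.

0.882 mg/L

Conservation of mass: C = (1300·0.02500 + 304.0·10.60) / 1604 = 3255/1604 = 2.029 mg/L.
Travel time t = 33·1000 / 0.62 = 53230 s = 14.78 h.
Half-life 12.3 h → k = ln 2 / 12.3 = 0.05635 h⁻¹ = 1.352 d⁻¹.
Applying C = C₀e^(−kt): 2.029 × 0.4347 = 0.8820 mg/L.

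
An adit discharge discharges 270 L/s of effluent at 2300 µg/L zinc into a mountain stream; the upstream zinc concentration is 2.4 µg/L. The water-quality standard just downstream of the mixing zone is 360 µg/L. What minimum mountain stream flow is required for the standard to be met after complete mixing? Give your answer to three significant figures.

1460 L/s

Set C_mix = 360: (Q·2.400 + 270.0·2300) / (Q + 270.0) = 360
→ Q = 270.0·(2300 − 360)/(360 − 2.400) = 1465 L/s.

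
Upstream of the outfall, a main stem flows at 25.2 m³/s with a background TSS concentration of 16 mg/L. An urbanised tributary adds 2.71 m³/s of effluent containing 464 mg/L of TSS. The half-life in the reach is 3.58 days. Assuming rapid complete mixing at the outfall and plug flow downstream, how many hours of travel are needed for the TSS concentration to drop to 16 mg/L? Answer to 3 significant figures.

163 h

Flow-weighted average: C = (25.20·16.00 + 2.710·464.0) / 27.91 = 1661/27.91 = 59.50 mg/L.
Half-life 3.58 d → k = ln 2 / 3.58 = 0.1936 d⁻¹.
59.50·exp(−k·t) = 16 → t = ln(59.50/16)/k = 586100 s = 162.8 h.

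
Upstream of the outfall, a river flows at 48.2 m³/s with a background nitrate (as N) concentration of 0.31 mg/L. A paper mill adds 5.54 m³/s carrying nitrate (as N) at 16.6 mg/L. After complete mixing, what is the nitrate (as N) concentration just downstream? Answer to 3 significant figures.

1.99 mg/L

Mixed concentration C = ΣQC/ΣQ = (48.20·0.3100 + 5.540·16.60) / 53.74 = 106.9/53.74 = 1.989 mg/L.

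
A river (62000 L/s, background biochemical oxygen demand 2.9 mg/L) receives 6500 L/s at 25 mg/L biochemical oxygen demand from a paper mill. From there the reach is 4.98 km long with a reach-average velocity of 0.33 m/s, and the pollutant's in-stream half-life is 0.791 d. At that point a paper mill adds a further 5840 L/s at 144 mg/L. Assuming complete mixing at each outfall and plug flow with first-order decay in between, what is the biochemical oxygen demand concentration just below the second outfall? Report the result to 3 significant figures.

Flow-weighted average: C = (62000·2.900 + 6500·25.00) / 68500 = 342300/68500 = 4.997 mg/L; combined flow 68500 L/s.
Travel time t = 4.98·1000 / 0.33 = 15090 s = 4.192 h.
Half-life 0.791 d → k = ln 2 / 0.791 = 0.8763 d⁻¹.
First-order decay: C = 4.997·exp(−k·t) = 4.997·0.8581 = 4.288 mg/L.
Second outfall: C = (68500·4.288 + 5840·144.0)/74340 = 15.26 mg/L.

15.3 mg/L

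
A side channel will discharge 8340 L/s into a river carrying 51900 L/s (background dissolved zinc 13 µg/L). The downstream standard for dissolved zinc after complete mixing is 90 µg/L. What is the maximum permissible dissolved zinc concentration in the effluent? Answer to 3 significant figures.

569 µg/L

At the limit, (Qr·Cr + Qe·Cₑ)/(Qr + Qe) = 90:
Cₑ = (60240·90 − 51900·13.00) / 8340 = 569.2 µg/L.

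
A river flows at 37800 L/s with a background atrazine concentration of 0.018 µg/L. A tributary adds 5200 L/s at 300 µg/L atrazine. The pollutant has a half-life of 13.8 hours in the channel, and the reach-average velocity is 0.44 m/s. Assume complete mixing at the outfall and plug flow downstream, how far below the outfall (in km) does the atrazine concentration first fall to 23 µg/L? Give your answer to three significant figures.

14.4 km

Conservation of mass: C = (37800·0.01800 + 5200·300.0) / 43000 = 1561000/43000 = 36.29 µg/L.
Half-life 13.8 h → k = ln 2 / 13.8 = 0.05023 h⁻¹ = 1.205 d⁻¹.
Set 36.29·exp(−k·t) = 23 → t = ln(36.29/23)/k = 32700 s = 9.082 h.
Distance = v·t = 0.44·32700 = 14390 m = 14.39 km.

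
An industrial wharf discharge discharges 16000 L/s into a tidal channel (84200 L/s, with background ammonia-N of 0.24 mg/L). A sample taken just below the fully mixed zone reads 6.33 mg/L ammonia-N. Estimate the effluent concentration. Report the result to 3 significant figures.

38.4 mg/L

Mass balance: 84200·0.2400 + 16000·Cₑ = 100200·6.330
→ Cₑ = (100200·6.330 − 84200·0.2400) / 16000 = 38.38 mg/L.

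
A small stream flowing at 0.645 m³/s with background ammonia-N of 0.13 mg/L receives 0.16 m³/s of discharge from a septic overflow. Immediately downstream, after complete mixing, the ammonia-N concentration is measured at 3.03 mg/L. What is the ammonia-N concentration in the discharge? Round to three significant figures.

14.7 mg/L

Mass balance: 0.6450·0.1300 + 0.1600·Cₑ = 0.8050·3.030
→ Cₑ = (0.8050·3.030 − 0.6450·0.1300) / 0.1600 = 14.72 mg/L.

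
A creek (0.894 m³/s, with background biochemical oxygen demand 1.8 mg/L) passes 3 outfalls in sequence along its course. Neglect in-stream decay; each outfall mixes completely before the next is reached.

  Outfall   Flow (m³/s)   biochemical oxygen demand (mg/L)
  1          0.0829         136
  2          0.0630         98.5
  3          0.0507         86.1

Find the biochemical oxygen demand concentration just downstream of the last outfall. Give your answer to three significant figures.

21.5 mg/L

Outfall 1: combined Q = 0.9769 m³/s; C = (0.8940·1.800 + 0.08290·136.0)/0.9769 = 13.19 mg/L.
Outfall 2: combined Q = 1.040 m³/s; C = (0.9769·13.19 + 0.06300·98.50)/1.040 = 18.36 mg/L.
Outfall 3: combined Q = 1.091 m³/s; C = (1.040·18.36 + 0.05070·86.10)/1.091 = 21.51 mg/L.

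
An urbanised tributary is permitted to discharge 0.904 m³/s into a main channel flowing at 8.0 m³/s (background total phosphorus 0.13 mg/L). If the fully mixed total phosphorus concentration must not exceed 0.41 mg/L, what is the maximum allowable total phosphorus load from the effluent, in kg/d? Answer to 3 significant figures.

Mass balance at the limit: 8.000·0.1300 + 0.9040·Cₑ = 8.904·0.41 → Cₑ = 2.888 mg/L.
Load = 0.9040 m³/s × 2.888 g/m³ × 86 400 s/d = 225.6 kg/d.

226 kg/d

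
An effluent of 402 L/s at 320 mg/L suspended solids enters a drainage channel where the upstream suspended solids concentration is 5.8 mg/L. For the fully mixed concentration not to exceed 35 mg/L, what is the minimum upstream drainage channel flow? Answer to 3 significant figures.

3920 L/s

Set C_mix = 35: (Q·5.800 + 402.0·320.0) / (Q + 402.0) = 35
→ Q = 402.0·(320.0 − 35)/(35 − 5.800) = 3924 L/s.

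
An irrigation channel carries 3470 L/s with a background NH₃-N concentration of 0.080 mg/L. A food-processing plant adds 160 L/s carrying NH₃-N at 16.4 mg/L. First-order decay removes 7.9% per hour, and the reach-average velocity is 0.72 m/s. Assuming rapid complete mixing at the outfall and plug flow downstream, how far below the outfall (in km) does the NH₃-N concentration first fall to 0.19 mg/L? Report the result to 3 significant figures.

45.3 km

After mixing, C = (3470·0.08000 + 160.0·16.40) / 3630 = 2902/3630 = 0.7993 mg/L.
7.9%/h lost → k = −ln(1 − 0.079) = 0.08230 h⁻¹.
Set 0.7993·exp(−k·t) = 0.19 → t = ln(0.7993/0.19)/k = 62850 s = 17.46 h.
Distance = v·t = 0.72·62850 = 45250 m = 45.25 km.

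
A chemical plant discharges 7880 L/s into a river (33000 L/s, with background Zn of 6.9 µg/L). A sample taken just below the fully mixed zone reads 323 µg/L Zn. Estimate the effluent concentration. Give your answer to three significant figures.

1650 µg/L

Mass balance: 33000·6.900 + 7880·Cₑ = 40880·323.0
→ Cₑ = (40880·323.0 − 33000·6.900) / 7880 = 1647 µg/L.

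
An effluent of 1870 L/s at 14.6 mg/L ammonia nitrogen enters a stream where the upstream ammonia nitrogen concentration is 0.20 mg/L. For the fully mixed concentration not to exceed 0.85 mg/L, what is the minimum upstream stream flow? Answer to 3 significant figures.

39600 L/s

Set C_mix = 0.85: (Q·0.2000 + 1870·14.60) / (Q + 1870) = 0.85
→ Q = 1870·(14.60 − 0.85)/(0.85 − 0.2000) = 39560 L/s.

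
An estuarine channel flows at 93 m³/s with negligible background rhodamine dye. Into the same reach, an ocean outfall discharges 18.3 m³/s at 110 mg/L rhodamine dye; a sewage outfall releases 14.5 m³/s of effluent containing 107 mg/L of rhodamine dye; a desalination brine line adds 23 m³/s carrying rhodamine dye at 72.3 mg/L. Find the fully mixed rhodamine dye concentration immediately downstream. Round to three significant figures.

35.1 mg/L

Flow-weighted average: C = (93.00·0 + 18.30·110.0 + 14.50·107.0 + 23.00·72.30) / 148.8 = 5227/148.8 = 35.13 mg/L.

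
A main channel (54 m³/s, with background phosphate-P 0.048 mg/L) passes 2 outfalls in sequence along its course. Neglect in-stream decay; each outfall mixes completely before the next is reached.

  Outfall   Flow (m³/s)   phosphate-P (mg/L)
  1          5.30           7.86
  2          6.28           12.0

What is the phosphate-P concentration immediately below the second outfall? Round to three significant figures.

1.82 mg/L

Outfall 1: combined Q = 59.30 m³/s; C = (54.00·0.04800 + 5.300·7.860)/59.30 = 0.7462 mg/L.
Outfall 2: combined Q = 65.58 m³/s; C = (59.30·0.7462 + 6.280·12.00)/65.58 = 1.824 mg/L.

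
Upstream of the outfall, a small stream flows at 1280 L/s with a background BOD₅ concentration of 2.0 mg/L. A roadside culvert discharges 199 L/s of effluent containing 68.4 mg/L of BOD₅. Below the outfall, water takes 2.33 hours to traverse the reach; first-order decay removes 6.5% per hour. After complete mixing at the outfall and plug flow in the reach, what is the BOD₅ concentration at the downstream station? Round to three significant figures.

9.35 mg/L

Conservation of mass: C = (1280·2.000 + 199.0·68.40) / 1479 = 16170/1479 = 10.93 mg/L.
6.5%/h lost → k = −ln(1 − 0.065) = 0.06721 h⁻¹.
Applying C = C₀e^(−kt): 10.93 × 0.8550 = 9.349 mg/L.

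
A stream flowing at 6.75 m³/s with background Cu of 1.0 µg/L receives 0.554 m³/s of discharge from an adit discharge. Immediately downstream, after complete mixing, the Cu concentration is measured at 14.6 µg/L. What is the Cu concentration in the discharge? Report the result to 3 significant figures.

Mass balance: 6.750·1.000 + 0.5540·Cₑ = 7.304·14.60
→ Cₑ = (7.304·14.60 − 6.750·1.000) / 0.5540 = 180.3 µg/L.

180 µg/L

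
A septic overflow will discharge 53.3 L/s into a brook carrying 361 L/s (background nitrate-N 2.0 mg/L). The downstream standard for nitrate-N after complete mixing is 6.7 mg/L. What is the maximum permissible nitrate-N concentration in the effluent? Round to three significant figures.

At the limit, (Qr·Cr + Qe·Cₑ)/(Qr + Qe) = 6.7:
Cₑ = (414.3·6.7 − 361.0·2.000) / 53.30 = 38.53 mg/L.

38.5 mg/L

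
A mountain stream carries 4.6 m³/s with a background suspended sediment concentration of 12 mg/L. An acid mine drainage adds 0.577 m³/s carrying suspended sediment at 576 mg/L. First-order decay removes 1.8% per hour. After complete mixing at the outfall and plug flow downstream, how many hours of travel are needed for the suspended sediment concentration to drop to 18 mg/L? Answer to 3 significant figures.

Conservation of mass: C = (4.600·12.00 + 0.5770·576.0) / 5.177 = 387.6/5.177 = 74.86 mg/L.
1.8%/h lost → k = −ln(1 − 0.018) = 0.01816 h⁻¹.
74.86·exp(−k·t) = 18 → t = ln(74.86/18)/k = 282500 s = 78.47 h.

78.5 h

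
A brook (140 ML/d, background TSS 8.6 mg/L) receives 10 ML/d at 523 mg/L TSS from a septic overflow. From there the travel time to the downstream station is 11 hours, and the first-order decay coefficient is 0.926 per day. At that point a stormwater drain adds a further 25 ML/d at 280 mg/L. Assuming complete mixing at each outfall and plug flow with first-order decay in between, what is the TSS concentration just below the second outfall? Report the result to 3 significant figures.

64.1 mg/L

Conservation of mass: C = (140.0·8.600 + 10.00·523.0) / 150.0 = 6434/150.0 = 42.89 mg/L; combined flow 150.0 ML/d.
Decay over the reach: 42.89·exp(−kt) = 42.89·0.6542 = 28.06 mg/L.
At the second outfall, C = (150.0·28.06 + 25.00·280.0) / (150.0 + 25.00) = 64.05 mg/L.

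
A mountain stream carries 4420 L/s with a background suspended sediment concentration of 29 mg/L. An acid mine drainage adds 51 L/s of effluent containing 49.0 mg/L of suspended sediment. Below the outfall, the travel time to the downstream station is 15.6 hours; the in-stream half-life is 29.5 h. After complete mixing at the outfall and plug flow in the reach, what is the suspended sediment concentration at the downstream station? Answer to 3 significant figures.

Mass balance: C = (4420·29.00 + 51.00·49.00) / 4471 = 130700/4471 = 29.23 mg/L.
Half-life 29.5 h → k = ln 2 / 29.5 = 0.02350 h⁻¹ = 0.5639 d⁻¹.
First-order decay: C = 29.23·exp(−k·t) = 29.23·0.6931 = 20.26 mg/L.

20.3 mg/L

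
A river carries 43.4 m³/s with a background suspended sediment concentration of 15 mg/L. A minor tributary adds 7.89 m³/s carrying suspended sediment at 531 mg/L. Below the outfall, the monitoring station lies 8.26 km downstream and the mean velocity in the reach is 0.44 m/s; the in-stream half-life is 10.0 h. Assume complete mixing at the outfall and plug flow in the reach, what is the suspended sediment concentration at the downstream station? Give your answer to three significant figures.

65.7 mg/L

After mixing, C = (43.40·15.00 + 7.890·531.0) / 51.29 = 4841/51.29 = 94.38 mg/L.
Travel time t = 8.26·1000 / 0.44 = 18770 s = 5.215 h.
Half-life 10.0 h → k = ln 2 / 10.0 = 0.06931 h⁻¹ = 1.664 d⁻¹.
After decay, C = 94.38 × e^(−kt) = 94.38 × 0.6967 = 65.75 mg/L.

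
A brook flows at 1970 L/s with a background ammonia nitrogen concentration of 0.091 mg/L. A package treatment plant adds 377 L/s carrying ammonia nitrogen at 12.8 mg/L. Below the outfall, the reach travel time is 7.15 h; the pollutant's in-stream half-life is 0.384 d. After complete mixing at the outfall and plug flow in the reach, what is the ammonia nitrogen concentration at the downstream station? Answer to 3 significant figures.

1.25 mg/L

Mixed concentration C = ΣQC/ΣQ = (1970·0.09100 + 377.0·12.80) / 2347 = 5005/2347 = 2.132 mg/L.
Half-life 0.384 d → k = ln 2 / 0.384 = 1.805 d⁻¹.
Decay over the reach: 2.132·exp(−kt) = 2.132·0.5841 = 1.245 mg/L.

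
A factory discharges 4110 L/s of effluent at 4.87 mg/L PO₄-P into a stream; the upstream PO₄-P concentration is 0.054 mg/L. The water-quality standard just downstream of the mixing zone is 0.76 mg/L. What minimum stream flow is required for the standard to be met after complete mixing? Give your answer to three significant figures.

23900 L/s

Set C_mix = 0.76: (Q·0.05400 + 4110·4.870) / (Q + 4110) = 0.76
→ Q = 4110·(4.870 − 0.76)/(0.76 − 0.05400) = 23930 L/s.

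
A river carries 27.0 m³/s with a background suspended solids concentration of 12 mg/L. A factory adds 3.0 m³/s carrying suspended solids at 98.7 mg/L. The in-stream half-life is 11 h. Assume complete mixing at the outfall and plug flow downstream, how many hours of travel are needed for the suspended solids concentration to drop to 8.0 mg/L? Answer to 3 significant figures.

Mass balance: C = (27.00·12.00 + 3.000·98.70) / 30.00 = 620.1/30.00 = 20.67 mg/L.
Half-life 11 h → k = ln 2 / 11 = 0.06301 h⁻¹ = 1.512 d⁻¹.
20.67·exp(−k·t) = 8.0 → t = ln(20.67/8.0)/k = 54230 s = 15.06 h.

15.1 h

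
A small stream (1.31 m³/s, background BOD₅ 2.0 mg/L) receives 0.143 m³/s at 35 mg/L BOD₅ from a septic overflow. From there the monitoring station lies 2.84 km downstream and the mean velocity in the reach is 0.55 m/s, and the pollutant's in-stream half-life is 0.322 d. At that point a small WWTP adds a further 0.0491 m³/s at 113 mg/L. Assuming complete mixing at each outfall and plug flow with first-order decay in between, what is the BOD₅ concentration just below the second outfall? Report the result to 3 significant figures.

After mixing, C = (1.310·2.000 + 0.1430·35.00) / 1.453 = 7.625/1.453 = 5.248 mg/L; combined flow 1.453 m³/s.
Travel time t = 2.84·1000 / 0.55 = 5164 s = 1.434 h.
Half-life 0.322 d → k = ln 2 / 0.322 = 2.153 d⁻¹.
Applying C = C₀e^(−kt): 5.248 × 0.8793 = 4.614 mg/L.
At the second outfall, C = (1.453·4.614 + 0.04910·113.0) / (1.453 + 0.04910) = 8.157 mg/L.

8.16 mg/L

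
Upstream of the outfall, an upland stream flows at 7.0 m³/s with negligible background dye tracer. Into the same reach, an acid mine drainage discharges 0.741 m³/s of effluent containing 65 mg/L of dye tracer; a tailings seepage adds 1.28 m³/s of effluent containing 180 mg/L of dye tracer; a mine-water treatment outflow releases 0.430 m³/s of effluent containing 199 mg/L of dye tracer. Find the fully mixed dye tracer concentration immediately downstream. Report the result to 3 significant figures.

38.5 mg/L

Mass balance: C = (7.000·0 + 0.7410·65.00 + 1.280·180.0 + 0.4300·199.0) / 9.451 = 364.1/9.451 = 38.53 mg/L.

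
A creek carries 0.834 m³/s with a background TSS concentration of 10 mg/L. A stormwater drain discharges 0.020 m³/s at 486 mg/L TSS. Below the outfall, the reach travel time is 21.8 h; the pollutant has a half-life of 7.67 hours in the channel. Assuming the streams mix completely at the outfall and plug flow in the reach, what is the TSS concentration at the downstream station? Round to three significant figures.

2.95 mg/L

After mixing, C = (0.8340·10.00 + 0.02000·486.0) / 0.8540 = 18.06/0.8540 = 21.15 mg/L.
Half-life 7.67 h → k = ln 2 / 7.67 = 0.09037 h⁻¹ = 2.169 d⁻¹.
After decay, C = 21.15 × e^(−kt) = 21.15 × 0.1394 = 2.949 mg/L.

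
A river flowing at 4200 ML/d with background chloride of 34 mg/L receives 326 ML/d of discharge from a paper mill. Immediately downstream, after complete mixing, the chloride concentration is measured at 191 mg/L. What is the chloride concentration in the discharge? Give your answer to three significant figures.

2210 mg/L

Mass balance: 4200·34.00 + 326.0·Cₑ = 4526·191.0
→ Cₑ = (4526·191.0 − 4200·34.00) / 326.0 = 2214 mg/L.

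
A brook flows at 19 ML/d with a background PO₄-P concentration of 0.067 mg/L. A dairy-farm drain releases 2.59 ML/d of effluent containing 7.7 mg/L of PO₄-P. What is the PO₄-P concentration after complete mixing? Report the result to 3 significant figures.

Mixed concentration C = ΣQC/ΣQ = (19.00·0.06700 + 2.590·7.700) / 21.59 = 21.22/21.59 = 0.9827 mg/L.

0.983 mg/L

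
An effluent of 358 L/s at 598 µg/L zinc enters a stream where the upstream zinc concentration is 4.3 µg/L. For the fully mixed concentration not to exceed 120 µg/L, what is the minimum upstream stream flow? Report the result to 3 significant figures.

Set C_mix = 120: (Q·4.300 + 358.0·598.0) / (Q + 358.0) = 120
→ Q = 358.0·(598.0 − 120)/(120 − 4.300) = 1479 L/s.

1480 L/s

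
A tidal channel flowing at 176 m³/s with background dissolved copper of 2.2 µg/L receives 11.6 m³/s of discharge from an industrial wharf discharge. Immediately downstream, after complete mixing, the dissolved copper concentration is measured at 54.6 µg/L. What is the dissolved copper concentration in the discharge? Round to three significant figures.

Mass balance: 176.0·2.200 + 11.60·Cₑ = 187.6·54.60
→ Cₑ = (187.6·54.60 − 176.0·2.200) / 11.60 = 849.6 µg/L.

850 µg/L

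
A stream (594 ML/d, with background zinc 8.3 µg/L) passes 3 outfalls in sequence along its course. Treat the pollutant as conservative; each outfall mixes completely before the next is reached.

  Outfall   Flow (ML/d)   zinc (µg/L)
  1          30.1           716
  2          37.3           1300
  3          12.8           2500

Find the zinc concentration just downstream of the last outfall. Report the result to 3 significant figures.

159 µg/L

Below outfall 1: Q → 624.1 ML/d, C = (594.0·8.300 + 30.10·716.0)/624.1 = 42.43 µg/L.
Below outfall 2: Q → 661.4 ML/d, C = (624.1·42.43 + 37.30·1300)/661.4 = 113.4 µg/L.
Below outfall 3: Q → 674.2 ML/d, C = (661.4·113.4 + 12.80·2500)/674.2 = 158.7 µg/L.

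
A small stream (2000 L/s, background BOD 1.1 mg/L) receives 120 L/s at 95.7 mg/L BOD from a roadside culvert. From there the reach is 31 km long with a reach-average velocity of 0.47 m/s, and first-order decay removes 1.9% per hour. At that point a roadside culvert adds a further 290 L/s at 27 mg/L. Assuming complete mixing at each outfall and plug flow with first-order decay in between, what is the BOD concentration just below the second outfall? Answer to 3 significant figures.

7.24 mg/L

After mixing, C = (2000·1.100 + 120.0·95.70) / 2120 = 13680/2120 = 6.455 mg/L; combined flow 2120 L/s.
Travel time t = 31·1000 / 0.47 = 65960 s = 18.32 h.
1.9%/h lost → k = −ln(1 − 0.019) = 0.01918 h⁻¹.
Decay over the reach: 6.455·exp(−kt) = 6.455·0.7037 = 4.542 mg/L.
At the second outfall, C = (2120·4.542 + 290.0·27.00) / (2120 + 290.0) = 7.244 mg/L.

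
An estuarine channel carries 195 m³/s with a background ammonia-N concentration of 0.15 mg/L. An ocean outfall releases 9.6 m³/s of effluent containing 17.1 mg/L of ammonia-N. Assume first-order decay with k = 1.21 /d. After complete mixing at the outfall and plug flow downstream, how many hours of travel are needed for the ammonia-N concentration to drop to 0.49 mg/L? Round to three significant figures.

Conservation of mass: C = (195.0·0.1500 + 9.600·17.10) / 204.6 = 193.4/204.6 = 0.9453 mg/L.
0.9453·exp(−k·t) = 0.49 → t = ln(0.9453/0.49)/k = 46920 s = 13.03 h.

13.0 h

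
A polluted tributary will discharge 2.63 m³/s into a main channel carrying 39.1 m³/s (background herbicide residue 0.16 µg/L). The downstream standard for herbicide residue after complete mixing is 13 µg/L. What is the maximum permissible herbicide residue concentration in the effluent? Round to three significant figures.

At the limit, (Qr·Cr + Qe·Cₑ)/(Qr + Qe) = 13:
Cₑ = (41.73·13 − 39.10·0.1600) / 2.630 = 203.9 µg/L.

204 µg/L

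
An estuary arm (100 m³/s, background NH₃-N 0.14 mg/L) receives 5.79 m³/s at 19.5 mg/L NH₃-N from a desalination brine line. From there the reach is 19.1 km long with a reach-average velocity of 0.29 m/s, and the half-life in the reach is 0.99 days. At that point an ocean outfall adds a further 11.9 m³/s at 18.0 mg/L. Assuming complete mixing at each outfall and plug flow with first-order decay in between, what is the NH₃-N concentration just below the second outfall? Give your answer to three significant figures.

Flow-weighted average: C = (100.0·0.1400 + 5.790·19.50) / 105.8 = 126.9/105.8 = 1.200 mg/L; combined flow 105.8 m³/s.
Travel time t = 19.1·1000 / 0.29 = 65860 s = 18.30 h.
Half-life 0.99 d → k = ln 2 / 0.99 = 0.7001 d⁻¹.
Applying C = C₀e^(−kt): 1.200 × 0.5864 = 0.7035 mg/L.
At the second outfall, C = (105.8·0.7035 + 11.90·18.00) / (105.8 + 11.90) = 2.452 mg/L.

2.45 mg/L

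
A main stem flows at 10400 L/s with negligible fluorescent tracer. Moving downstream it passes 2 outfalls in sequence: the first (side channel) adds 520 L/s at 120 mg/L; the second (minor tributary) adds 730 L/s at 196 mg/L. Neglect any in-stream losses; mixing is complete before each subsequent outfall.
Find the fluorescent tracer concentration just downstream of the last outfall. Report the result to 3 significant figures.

17.6 mg/L

After outfall 1: Q = 10400 + 520.0 = 10920 L/s; C = (10400·0 + 520.0·120.0)/10920 = 5.714 mg/L.
After outfall 2: Q = 10920 + 730.0 = 11650 L/s; C = (10920·5.714 + 730.0·196.0)/11650 = 17.64 mg/L.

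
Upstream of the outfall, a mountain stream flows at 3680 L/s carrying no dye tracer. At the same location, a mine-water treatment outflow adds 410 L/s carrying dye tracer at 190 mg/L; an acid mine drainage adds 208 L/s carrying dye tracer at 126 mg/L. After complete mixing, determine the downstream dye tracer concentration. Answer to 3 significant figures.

Mass balance: C = (3680·0 + 410.0·190.0 + 208.0·126.0) / 4298 = 104100/4298 = 24.22 mg/L.

24.2 mg/L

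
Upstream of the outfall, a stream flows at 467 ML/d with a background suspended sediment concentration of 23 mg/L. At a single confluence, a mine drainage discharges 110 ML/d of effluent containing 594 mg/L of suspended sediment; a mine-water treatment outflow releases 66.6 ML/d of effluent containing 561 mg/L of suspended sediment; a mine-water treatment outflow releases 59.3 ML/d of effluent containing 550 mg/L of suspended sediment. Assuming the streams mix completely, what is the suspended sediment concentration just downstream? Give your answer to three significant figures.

208 mg/L

Flow-weighted average: C = (467.0·23.00 + 110.0·594.0 + 66.60·561.0 + 59.30·550.0) / 702.9 = 146100/702.9 = 207.8 mg/L.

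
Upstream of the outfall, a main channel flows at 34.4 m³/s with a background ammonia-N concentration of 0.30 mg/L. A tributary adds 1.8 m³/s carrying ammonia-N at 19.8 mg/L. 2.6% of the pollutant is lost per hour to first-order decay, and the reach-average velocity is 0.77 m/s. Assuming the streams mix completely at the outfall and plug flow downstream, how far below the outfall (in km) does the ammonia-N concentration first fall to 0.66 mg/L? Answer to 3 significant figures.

68.8 km

Mass balance: C = (34.40·0.3000 + 1.800·19.80) / 36.20 = 45.96/36.20 = 1.270 mg/L.
2.6%/h lost → k = −ln(1 − 0.026) = 0.02634 h⁻¹.
Set 1.270·exp(−k·t) = 0.66 → t = ln(1.270/0.66)/k = 89400 s = 24.83 h.
Distance = v·t = 0.77·89400 = 68840 m = 68.84 km.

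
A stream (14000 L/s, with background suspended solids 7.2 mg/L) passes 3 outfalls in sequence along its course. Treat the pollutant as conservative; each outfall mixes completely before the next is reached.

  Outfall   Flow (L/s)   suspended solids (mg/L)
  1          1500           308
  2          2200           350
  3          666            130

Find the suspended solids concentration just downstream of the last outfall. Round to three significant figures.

Outfall 1: combined Q = 15500 L/s; C = (14000·7.200 + 1500·308.0)/15500 = 36.31 mg/L.
Outfall 2: combined Q = 17700 L/s; C = (15500·36.31 + 2200·350.0)/17700 = 75.30 mg/L.
Outfall 3: combined Q = 18370 L/s; C = (17700·75.30 + 666.0·130.0)/18370 = 77.28 mg/L.

77.3 mg/L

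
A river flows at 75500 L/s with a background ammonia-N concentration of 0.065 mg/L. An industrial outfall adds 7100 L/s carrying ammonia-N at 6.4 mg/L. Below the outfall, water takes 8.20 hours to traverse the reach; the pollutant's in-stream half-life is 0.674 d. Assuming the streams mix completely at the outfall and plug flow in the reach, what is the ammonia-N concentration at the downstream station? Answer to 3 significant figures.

Conservation of mass: C = (75500·0.06500 + 7100·6.400) / 82600 = 50350/82600 = 0.6095 mg/L.
Half-life 0.674 d → k = ln 2 / 0.674 = 1.028 d⁻¹.
After decay, C = 0.6095 × e^(−kt) = 0.6095 × 0.7037 = 0.4289 mg/L.

0.429 mg/L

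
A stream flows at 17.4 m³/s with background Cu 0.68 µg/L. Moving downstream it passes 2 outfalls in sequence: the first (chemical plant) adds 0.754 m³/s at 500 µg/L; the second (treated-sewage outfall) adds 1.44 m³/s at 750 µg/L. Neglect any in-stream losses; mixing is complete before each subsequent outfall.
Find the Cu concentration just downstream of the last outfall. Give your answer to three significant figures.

75.0 µg/L

Outfall 1: combined Q = 18.15 m³/s; C = (17.40·0.6800 + 0.7540·500.0)/18.15 = 21.42 µg/L.
Outfall 2: combined Q = 19.59 m³/s; C = (18.15·21.42 + 1.440·750.0)/19.59 = 74.96 µg/L.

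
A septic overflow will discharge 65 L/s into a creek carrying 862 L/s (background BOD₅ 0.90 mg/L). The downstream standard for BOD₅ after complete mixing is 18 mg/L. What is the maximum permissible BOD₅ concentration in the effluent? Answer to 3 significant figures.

245 mg/L

At the limit, (Qr·Cr + Qe·Cₑ)/(Qr + Qe) = 18:
Cₑ = (927.0·18 − 862.0·0.9000) / 65.00 = 244.8 mg/L.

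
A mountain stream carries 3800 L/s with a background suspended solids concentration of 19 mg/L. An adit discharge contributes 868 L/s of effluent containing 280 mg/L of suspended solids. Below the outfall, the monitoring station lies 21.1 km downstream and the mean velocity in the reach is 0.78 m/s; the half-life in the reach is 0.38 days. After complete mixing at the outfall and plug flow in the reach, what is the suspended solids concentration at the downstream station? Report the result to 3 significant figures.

38.1 mg/L

Mixed concentration C = ΣQC/ΣQ = (3800·19.00 + 868.0·280.0) / 4668 = 315200/4668 = 67.53 mg/L.
Travel time t = 21.1·1000 / 0.78 = 27050 s = 7.514 h.
Half-life 0.38 d → k = ln 2 / 0.38 = 1.824 d⁻¹.
Applying C = C₀e^(−kt): 67.53 × 0.5649 = 38.15 mg/L.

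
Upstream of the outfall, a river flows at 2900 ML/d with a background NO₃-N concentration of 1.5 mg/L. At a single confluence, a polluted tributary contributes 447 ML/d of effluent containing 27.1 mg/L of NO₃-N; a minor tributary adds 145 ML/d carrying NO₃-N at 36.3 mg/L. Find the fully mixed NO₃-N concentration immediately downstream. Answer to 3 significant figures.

After mixing, C = (2900·1.500 + 447.0·27.10 + 145.0·36.30) / 3492 = 21730/3492 = 6.222 mg/L.

6.22 mg/L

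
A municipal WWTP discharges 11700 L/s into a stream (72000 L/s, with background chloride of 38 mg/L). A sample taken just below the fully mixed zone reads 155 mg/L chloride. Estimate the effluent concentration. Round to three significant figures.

Mass balance: 72000·38.00 + 11700·Cₑ = 83700·155.0
→ Cₑ = (83700·155.0 − 72000·38.00) / 11700 = 875.0 mg/L.

875 mg/L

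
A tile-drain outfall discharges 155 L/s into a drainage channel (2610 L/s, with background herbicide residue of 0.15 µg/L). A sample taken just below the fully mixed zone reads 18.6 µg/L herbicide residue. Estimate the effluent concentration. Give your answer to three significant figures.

329 µg/L

Mass balance: 2610·0.1500 + 155.0·Cₑ = 2765·18.60
→ Cₑ = (2765·18.60 − 2610·0.1500) / 155.0 = 329.3 µg/L.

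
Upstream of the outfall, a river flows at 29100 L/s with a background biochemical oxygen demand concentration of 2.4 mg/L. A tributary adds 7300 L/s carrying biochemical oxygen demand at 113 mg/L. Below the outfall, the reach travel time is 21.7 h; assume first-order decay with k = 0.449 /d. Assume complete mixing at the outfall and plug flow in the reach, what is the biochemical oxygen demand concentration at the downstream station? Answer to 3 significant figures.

16.4 mg/L

Conservation of mass: C = (29100·2.400 + 7300·113.0) / 36400 = 894700/36400 = 24.58 mg/L.
Applying C = C₀e^(−kt): 24.58 × 0.6663 = 16.38 mg/L.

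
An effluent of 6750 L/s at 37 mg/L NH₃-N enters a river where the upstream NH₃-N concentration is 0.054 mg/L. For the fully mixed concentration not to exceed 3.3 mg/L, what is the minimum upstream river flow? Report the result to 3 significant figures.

70100 L/s

Set C_mix = 3.3: (Q·0.05400 + 6750·37.00) / (Q + 6750) = 3.3
→ Q = 6750·(37.00 − 3.3)/(3.3 − 0.05400) = 70080 L/s.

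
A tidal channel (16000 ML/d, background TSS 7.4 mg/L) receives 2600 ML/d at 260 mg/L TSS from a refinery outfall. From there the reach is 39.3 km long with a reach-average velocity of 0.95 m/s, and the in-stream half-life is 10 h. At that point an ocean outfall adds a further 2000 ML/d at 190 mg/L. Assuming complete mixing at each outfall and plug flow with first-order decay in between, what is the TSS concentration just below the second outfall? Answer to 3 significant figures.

35.8 mg/L

Mass balance: C = (16000·7.400 + 2600·260.0) / 18600 = 794400/18600 = 42.71 mg/L; combined flow 18600 ML/d.
Travel time t = 39.3·1000 / 0.95 = 41370 s = 11.49 h.
Half-life 10 h → k = ln 2 / 10 = 0.06931 h⁻¹ = 1.664 d⁻¹.
After decay, C = 42.71 × e^(−kt) = 42.71 × 0.4509 = 19.26 mg/L.
At the second outfall, C = (18600·19.26 + 2000·190.0) / (18600 + 2000) = 35.83 mg/L.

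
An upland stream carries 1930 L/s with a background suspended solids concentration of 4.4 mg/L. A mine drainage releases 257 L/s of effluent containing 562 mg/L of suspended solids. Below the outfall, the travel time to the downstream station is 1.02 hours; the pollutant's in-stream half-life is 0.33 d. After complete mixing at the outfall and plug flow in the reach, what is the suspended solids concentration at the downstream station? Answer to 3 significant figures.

Mass balance: C = (1930·4.400 + 257.0·562.0) / 2187 = 152900/2187 = 69.93 mg/L.
Half-life 0.33 d → k = ln 2 / 0.33 = 2.100 d⁻¹.
First-order decay: C = 69.93·exp(−k·t) = 69.93·0.9146 = 63.95 mg/L.

64.0 mg/L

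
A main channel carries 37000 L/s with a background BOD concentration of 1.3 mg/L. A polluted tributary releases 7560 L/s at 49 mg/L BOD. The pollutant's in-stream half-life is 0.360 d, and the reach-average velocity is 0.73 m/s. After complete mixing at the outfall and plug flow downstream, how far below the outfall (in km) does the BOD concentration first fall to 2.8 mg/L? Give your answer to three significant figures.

39.6 km

Conservation of mass: C = (37000·1.300 + 7560·49.00) / 44560 = 418500/44560 = 9.393 mg/L.
Half-life 0.360 d → k = ln 2 / 0.360 = 1.925 d⁻¹.
Set 9.393·exp(−k·t) = 2.8 → t = ln(9.393/2.8)/k = 54310 s = 15.09 h.
Distance = v·t = 0.73·54310 = 39650 m = 39.65 km.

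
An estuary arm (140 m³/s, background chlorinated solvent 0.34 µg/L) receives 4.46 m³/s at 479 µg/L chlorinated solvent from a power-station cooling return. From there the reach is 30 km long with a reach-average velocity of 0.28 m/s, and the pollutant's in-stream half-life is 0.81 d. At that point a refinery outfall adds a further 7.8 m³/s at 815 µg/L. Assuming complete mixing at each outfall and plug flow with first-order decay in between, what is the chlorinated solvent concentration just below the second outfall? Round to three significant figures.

Conservation of mass: C = (140.0·0.3400 + 4.460·479.0) / 144.5 = 2184/144.5 = 15.12 µg/L; combined flow 144.5 m³/s.
Travel time t = 30·1000 / 0.28 = 107100 s = 29.76 h.
Half-life 0.81 d → k = ln 2 / 0.81 = 0.8557 d⁻¹.
Applying C = C₀e^(−kt): 15.12 × 0.3460 = 5.232 µg/L.
At the second outfall, C = (144.5·5.232 + 7.800·815.0) / (144.5 + 7.800) = 46.71 µg/L.

46.7 µg/L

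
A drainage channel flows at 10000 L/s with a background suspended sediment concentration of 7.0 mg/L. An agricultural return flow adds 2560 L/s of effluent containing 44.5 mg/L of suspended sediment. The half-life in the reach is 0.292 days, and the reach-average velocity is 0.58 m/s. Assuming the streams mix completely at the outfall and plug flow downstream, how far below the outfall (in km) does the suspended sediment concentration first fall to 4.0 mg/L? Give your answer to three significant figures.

Flow-weighted average: C = (10000·7.000 + 2560·44.50) / 12560 = 183900/12560 = 14.64 mg/L.
Half-life 0.292 d → k = ln 2 / 0.292 = 2.374 d⁻¹.
Set 14.64·exp(−k·t) = 4.0 → t = ln(14.64/4.0)/k = 47230 s = 13.12 h.
Distance = v·t = 0.58·47230 = 27390 m = 27.39 km.

27.4 km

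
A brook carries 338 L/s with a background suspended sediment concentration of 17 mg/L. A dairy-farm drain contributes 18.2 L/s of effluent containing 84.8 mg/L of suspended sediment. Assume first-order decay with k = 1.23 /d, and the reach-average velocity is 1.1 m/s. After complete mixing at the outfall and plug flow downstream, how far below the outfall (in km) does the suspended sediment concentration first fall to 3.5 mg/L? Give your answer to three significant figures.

136 km

Flow-weighted average: C = (338.0·17.00 + 18.20·84.80) / 356.2 = 7289/356.2 = 20.46 mg/L.
Set 20.46·exp(−k·t) = 3.5 → t = ln(20.46/3.5)/k = 124000 s = 34.46 h.
Distance = v·t = 1.1·124000 = 136400 m = 136.4 km.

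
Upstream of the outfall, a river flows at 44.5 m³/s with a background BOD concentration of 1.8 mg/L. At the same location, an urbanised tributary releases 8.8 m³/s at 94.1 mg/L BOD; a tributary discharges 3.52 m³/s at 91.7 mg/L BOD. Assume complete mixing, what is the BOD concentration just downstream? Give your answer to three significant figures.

Flow-weighted average: C = (44.50·1.800 + 8.800·94.10 + 3.520·91.70) / 56.82 = 1231/56.82 = 21.66 mg/L.

21.7 mg/L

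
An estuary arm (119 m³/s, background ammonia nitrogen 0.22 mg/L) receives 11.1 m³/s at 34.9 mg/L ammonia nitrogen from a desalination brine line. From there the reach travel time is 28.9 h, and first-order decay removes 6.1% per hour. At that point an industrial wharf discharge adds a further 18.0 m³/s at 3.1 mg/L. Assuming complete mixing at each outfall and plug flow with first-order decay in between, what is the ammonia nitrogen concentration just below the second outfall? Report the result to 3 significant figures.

0.830 mg/L

Mass balance: C = (119.0·0.2200 + 11.10·34.90) / 130.1 = 413.6/130.1 = 3.179 mg/L; combined flow 130.1 m³/s.
6.1%/h lost → k = −ln(1 − 0.061) = 0.06294 h⁻¹.
Decay over the reach: 3.179·exp(−kt) = 3.179·0.1622 = 0.5156 mg/L.
Second outfall: C = (130.1·0.5156 + 18.00·3.100)/148.1 = 0.8297 mg/L.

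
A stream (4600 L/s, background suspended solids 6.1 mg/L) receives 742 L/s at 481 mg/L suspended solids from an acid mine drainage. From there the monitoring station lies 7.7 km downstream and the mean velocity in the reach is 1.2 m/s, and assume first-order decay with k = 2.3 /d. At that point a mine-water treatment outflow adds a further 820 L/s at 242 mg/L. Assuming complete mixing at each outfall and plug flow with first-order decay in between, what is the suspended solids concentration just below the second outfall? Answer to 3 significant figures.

Mass balance: C = (4600·6.100 + 742.0·481.0) / 5342 = 385000/5342 = 72.06 mg/L; combined flow 5342 L/s.
Travel time t = 7.7·1000 / 1.2 = 6417 s = 1.782 h.
Decay over the reach: 72.06·exp(−kt) = 72.06·0.8430 = 60.75 mg/L.
Second outfall: C = (5342·60.75 + 820.0·242.0)/6162 = 84.87 mg/L.

84.9 mg/L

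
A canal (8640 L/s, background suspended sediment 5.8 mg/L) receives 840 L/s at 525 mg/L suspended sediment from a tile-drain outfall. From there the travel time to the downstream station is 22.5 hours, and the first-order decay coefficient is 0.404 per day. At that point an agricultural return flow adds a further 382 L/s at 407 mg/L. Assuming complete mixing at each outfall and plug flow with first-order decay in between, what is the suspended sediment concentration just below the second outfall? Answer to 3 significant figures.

49.9 mg/L

Conservation of mass: C = (8640·5.800 + 840.0·525.0) / 9480 = 491100/9480 = 51.81 mg/L; combined flow 9480 L/s.
After decay, C = 51.81 × e^(−kt) = 51.81 × 0.6847 = 35.47 mg/L.
Second outfall: C = (9480·35.47 + 382.0·407.0)/9862 = 49.86 mg/L.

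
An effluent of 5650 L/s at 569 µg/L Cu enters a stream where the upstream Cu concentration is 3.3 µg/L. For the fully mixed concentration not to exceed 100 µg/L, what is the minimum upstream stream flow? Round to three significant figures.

27400 L/s

Set C_mix = 100: (Q·3.300 + 5650·569.0) / (Q + 5650) = 100
→ Q = 5650·(569.0 − 100)/(100 − 3.300) = 27400 L/s.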